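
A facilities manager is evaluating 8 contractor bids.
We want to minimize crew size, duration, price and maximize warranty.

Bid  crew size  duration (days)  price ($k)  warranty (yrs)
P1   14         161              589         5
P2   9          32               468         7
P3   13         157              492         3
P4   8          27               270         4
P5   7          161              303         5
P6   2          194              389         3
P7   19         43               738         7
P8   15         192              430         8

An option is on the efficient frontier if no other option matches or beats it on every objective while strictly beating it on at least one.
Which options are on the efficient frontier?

P2, P4, P5, P6, P8

P1: dominated by P2 (crew size 9≤14, duration 32≤161, price 468≤589, warranty 7≥5).
P2: not dominated.
P3: dominated by P2 (crew size 9≤13, duration 32≤157, price 468≤492, warranty 7≥3).
P4: not dominated (best duration).
P5: not dominated.
P6: not dominated (best crew size).
P7: dominated by P2 (crew size 9≤19, duration 32≤43, price 468≤738, warranty 7≥7).
P8: not dominated (best warranty).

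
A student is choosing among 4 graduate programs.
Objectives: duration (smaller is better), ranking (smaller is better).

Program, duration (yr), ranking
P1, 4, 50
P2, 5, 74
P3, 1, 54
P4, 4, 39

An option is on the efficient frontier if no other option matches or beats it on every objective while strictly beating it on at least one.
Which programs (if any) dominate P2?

P1: duration 4≤5, ranking 50≤74 — dominates P2.
P3: duration 1≤5, ranking 54≤74 — dominates P2.
P4: duration 4≤5, ranking 39≤74 — dominates P2.

P1, P3, P4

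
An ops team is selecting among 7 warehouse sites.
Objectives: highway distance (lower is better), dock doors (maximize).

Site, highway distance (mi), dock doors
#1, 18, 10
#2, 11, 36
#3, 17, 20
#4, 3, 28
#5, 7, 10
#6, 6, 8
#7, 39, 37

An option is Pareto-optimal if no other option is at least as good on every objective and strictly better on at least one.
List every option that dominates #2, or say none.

none

#1: worse on highway distance (18 vs 11).
#3: worse on highway distance (17 vs 11).
#4: worse on dock doors (28 vs 36).
#5: worse on dock doors (10 vs 36).
#6: worse on dock doors (8 vs 36).
#7: worse on highway distance (39 vs 11).
No option dominates #2.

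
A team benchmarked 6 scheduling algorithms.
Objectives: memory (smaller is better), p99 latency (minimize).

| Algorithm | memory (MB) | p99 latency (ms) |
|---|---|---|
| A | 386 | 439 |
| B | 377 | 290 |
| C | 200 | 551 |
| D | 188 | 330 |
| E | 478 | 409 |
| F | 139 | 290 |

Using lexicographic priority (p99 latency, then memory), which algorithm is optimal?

F

First minimize p99 latency: best is 290, kept {B, F}.
Then minimize memory: best is 139, kept {F}.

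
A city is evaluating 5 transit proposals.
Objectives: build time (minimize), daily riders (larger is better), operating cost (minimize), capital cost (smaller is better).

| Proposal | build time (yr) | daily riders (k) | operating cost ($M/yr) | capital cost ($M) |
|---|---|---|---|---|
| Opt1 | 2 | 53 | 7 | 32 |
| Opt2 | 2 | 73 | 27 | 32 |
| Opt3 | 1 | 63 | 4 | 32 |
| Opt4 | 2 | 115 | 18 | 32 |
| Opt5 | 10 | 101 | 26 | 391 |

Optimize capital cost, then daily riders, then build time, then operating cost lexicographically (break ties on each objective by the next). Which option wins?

Opt4

First minimize capital cost: best is 32, kept {Opt1, Opt2, Opt3, Opt4}.
Then maximize daily riders: best is 115, kept {Opt4}.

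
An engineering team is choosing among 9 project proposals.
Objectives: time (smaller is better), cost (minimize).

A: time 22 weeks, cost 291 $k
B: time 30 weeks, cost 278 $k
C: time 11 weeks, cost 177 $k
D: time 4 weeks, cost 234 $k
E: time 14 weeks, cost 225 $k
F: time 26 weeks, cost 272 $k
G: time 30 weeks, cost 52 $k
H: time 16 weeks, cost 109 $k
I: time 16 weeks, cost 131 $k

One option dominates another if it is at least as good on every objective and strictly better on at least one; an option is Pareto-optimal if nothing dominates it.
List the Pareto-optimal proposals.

C, D, G, H

A: dominated by C (time 11≤22, cost 177≤291).
B: dominated by C (time 11≤30, cost 177≤278).
C: not dominated.
D: not dominated (best time).
E: dominated by C (time 11≤14, cost 177≤225).
F: dominated by C (time 11≤26, cost 177≤272).
G: not dominated (best cost).
H: not dominated.
I: dominated by H (time 16≤16, cost 109≤131).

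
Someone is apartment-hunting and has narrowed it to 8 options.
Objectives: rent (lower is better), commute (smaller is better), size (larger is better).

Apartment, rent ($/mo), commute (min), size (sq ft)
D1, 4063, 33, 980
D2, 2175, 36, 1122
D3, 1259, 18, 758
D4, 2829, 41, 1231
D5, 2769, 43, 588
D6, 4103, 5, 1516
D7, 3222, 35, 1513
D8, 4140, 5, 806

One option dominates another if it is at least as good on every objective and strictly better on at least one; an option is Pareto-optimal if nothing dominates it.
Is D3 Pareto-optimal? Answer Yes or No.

D1: worse on rent (4063 vs 1259).
D2: worse on rent (2175 vs 1259).
D4: worse on rent (2829 vs 1259).
D5: worse on rent (2769 vs 1259).
D6: worse on rent (4103 vs 1259).
D7: worse on rent (3222 vs 1259).
D8: worse on rent (4140 vs 1259).
No option is at least as good as D3 on every objective and strictly better on one.

Yes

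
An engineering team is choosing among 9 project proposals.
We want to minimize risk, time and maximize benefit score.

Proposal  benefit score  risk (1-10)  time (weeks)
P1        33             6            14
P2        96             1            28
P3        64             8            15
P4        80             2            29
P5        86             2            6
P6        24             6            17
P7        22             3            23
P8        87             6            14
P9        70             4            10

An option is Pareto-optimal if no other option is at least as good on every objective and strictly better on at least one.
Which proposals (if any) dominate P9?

P5: benefit score 86≥70, risk 2≤4, time 6≤10 — dominates P9.
Others (P1, P2, P3, P4, P6, P7, P8) are each worse than P9 on at least one objective.

P5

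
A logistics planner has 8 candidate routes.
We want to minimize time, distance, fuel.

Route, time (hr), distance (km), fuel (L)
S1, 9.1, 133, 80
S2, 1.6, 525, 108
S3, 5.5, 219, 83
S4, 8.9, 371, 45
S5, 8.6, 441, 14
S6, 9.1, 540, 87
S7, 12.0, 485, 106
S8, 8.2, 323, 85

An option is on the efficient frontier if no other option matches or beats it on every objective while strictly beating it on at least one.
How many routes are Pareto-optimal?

5

S1: not dominated (best distance).
S2: not dominated (best time).
S3: not dominated.
S4: not dominated.
S5: not dominated (best fuel).
S6: dominated by S1 (time 9.1≤9.1, distance 133≤540, fuel 80≤87).
S7: dominated by S1 (time 9.1≤12.0, distance 133≤485, fuel 80≤106).
S8: dominated by S3 (time 5.5≤8.2, distance 219≤323, fuel 83≤85).
Pareto-optimal: S1, S2, S3, S4, S5 → 5.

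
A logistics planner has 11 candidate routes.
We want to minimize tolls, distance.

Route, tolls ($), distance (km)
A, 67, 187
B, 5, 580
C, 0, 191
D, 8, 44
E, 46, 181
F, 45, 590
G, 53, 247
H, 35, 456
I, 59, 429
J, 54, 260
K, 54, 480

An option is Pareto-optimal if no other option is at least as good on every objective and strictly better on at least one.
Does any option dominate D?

No

A: worse on tolls (67 vs 8).
B: worse on distance (580 vs 44).
C: worse on distance (191 vs 44).
E: worse on tolls (46 vs 8).
F: worse on tolls (45 vs 8).
G: worse on tolls (53 vs 8).
H: worse on tolls (35 vs 8).
I: worse on tolls (59 vs 8).
J: worse on tolls (54 vs 8).
K: worse on tolls (54 vs 8).
No option is at least as good as D on every objective and strictly better on one.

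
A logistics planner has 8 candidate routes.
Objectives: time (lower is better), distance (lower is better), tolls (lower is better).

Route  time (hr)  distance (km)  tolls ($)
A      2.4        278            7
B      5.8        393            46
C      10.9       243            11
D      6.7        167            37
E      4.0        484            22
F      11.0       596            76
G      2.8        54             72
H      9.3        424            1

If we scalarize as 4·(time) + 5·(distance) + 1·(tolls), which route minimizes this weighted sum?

G

A: 4·2.4 + 5·278 + 1·7 = 1406.6
B: 4·5.8 + 5·393 + 1·46 = 2034.2
C: 4·10.9 + 5·243 + 1·11 = 1269.6
D: 4·6.7 + 5·167 + 1·37 = 898.8
E: 4·4.0 + 5·484 + 1·22 = 2458.0
F: 4·11.0 + 5·596 + 1·76 = 3100.0
G: 4·2.8 + 5·54 + 1·72 = 353.2
H: 4·9.3 + 5·424 + 1·1 = 2158.2
Lowest: G at 353.2.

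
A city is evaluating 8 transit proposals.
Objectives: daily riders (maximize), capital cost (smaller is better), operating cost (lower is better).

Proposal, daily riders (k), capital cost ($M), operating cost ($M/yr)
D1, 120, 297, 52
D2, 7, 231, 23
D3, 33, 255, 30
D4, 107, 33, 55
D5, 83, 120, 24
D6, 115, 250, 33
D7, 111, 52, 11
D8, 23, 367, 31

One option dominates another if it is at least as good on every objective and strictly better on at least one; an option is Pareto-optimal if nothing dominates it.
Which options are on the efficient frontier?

D1: not dominated (best daily riders).
D2: dominated by D7 (daily riders 111≥7, capital cost 52≤231, operating cost 11≤23).
D3: dominated by D5 (daily riders 83≥33, capital cost 120≤255, operating cost 24≤30).
D4: not dominated (best capital cost).
D5: dominated by D7 (daily riders 111≥83, capital cost 52≤120, operating cost 11≤24).
D6: not dominated.
D7: not dominated (best operating cost).
D8: dominated by D3 (daily riders 33≥23, capital cost 255≤367, operating cost 30≤31).

D1, D4, D6, D7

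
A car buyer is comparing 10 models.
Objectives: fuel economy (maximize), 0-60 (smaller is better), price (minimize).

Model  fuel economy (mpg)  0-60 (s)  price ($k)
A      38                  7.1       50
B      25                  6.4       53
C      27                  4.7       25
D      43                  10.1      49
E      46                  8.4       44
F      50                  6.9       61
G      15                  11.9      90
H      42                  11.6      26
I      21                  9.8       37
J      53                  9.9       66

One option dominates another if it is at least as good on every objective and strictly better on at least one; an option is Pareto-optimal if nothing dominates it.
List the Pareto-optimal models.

A: not dominated.
B: dominated by C (fuel economy 27≥25, 0-60 4.7≤6.4, price 25≤53).
C: not dominated (best 0-60).
D: dominated by E (fuel economy 46≥43, 0-60 8.4≤10.1, price 44≤49).
E: not dominated.
F: not dominated.
G: dominated by A (fuel economy 38≥15, 0-60 7.1≤11.9, price 50≤90).
H: not dominated.
I: dominated by C (fuel economy 27≥21, 0-60 4.7≤9.8, price 25≤37).
J: not dominated (best fuel economy).

A, C, E, F, H, J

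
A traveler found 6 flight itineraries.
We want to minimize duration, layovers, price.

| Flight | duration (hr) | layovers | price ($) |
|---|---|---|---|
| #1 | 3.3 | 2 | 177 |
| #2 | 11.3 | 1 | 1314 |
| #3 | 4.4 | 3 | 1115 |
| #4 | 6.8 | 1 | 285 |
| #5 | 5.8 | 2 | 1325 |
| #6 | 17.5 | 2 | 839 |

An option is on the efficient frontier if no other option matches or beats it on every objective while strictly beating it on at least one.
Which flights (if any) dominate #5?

#1

#1: duration 3.3≤5.8, layovers 2≤2, price 177≤1325 — dominates #5.
Others (#2, #3, #4, #6) are each worse than #5 on at least one objective.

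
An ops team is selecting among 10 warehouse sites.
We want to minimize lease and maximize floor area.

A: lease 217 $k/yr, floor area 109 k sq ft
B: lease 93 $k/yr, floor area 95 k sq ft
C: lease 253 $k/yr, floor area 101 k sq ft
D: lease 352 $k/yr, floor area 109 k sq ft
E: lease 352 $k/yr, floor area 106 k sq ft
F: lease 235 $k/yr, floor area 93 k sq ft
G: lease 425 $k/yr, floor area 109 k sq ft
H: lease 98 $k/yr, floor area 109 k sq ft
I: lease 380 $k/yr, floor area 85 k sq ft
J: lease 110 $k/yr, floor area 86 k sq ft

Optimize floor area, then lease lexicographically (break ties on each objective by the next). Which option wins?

First maximize floor area: best is 109, kept {A, D, G, H}.
Then minimize lease: best is 98, kept {H}.

H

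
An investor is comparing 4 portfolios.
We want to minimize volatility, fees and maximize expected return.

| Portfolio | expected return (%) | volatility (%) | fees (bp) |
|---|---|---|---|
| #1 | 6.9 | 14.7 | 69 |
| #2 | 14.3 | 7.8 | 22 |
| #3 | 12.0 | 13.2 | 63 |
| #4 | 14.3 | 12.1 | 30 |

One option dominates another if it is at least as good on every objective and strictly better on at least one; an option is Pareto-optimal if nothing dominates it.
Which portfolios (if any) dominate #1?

#2, #3, #4

#2: expected return 14.3≥6.9, volatility 7.8≤14.7, fees 22≤69 — dominates #1.
#3: expected return 12.0≥6.9, volatility 13.2≤14.7, fees 63≤69 — dominates #1.
#4: expected return 14.3≥6.9, volatility 12.1≤14.7, fees 30≤69 — dominates #1.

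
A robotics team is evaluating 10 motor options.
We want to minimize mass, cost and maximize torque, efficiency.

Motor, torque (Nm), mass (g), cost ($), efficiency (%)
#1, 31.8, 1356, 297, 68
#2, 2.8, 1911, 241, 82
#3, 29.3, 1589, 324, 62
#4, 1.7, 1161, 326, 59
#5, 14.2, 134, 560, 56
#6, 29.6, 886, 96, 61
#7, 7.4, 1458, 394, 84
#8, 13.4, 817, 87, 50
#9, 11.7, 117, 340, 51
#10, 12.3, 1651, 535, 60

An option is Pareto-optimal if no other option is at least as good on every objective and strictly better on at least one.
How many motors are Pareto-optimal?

#1: not dominated (best torque).
#2: not dominated.
#3: dominated by #1 (torque 31.8≥29.3, mass 1356≤1589, cost 297≤324, efficiency 68≥62).
#4: dominated by #6 (torque 29.6≥1.7, mass 886≤1161, cost 96≤326, efficiency 61≥59).
#5: not dominated.
#6: not dominated.
#7: not dominated (best efficiency).
#8: not dominated (best cost).
#9: not dominated (best mass).
#10: dominated by #1 (torque 31.8≥12.3, mass 1356≤1651, cost 297≤535, efficiency 68≥60).
Pareto-optimal: #1, #2, #5, #6, #7, #8, #9 → 7.

7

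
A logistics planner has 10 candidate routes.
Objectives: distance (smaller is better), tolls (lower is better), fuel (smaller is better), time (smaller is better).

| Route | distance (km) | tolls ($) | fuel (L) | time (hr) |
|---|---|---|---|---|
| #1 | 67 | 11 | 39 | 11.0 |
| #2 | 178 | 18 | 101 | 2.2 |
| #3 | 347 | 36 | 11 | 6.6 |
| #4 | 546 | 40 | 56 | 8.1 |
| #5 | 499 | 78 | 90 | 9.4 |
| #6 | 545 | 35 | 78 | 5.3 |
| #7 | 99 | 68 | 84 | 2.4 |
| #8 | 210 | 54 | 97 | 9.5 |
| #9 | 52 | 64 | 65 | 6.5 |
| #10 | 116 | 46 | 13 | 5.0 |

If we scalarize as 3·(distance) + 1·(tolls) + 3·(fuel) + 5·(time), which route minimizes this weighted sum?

#1: 3·67 + 1·11 + 3·39 + 5·11.0 = 384.0
#2: 3·178 + 1·18 + 3·101 + 5·2.2 = 866.0
#3: 3·347 + 1·36 + 3·11 + 5·6.6 = 1143.0
#4: 3·546 + 1·40 + 3·56 + 5·8.1 = 1886.5
#5: 3·499 + 1·78 + 3·90 + 5·9.4 = 1892.0
#6: 3·545 + 1·35 + 3·78 + 5·5.3 = 1930.5
#7: 3·99 + 1·68 + 3·84 + 5·2.4 = 629.0
#8: 3·210 + 1·54 + 3·97 + 5·9.5 = 1022.5
#9: 3·52 + 1·64 + 3·65 + 5·6.5 = 447.5
#10: 3·116 + 1·46 + 3·13 + 5·5.0 = 458.0
Lowest: #1 at 384.0.

#1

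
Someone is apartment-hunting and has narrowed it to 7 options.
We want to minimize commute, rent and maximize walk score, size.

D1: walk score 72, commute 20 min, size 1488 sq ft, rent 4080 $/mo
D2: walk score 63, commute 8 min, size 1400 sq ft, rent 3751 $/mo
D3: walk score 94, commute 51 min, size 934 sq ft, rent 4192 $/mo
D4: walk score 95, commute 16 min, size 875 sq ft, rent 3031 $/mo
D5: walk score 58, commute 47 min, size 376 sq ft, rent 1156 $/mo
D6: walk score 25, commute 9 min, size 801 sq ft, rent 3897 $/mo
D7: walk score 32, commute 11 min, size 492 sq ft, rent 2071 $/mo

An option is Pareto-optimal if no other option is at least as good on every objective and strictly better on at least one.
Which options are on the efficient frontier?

D1, D2, D3, D4, D5, D7

D1: not dominated (best size).
D2: not dominated (best commute).
D3: not dominated.
D4: not dominated (best walk score).
D5: not dominated (best rent).
D6: dominated by D2 (walk score 63≥25, commute 8≤9, size 1400≥801, rent 3751≤3897).
D7: not dominated.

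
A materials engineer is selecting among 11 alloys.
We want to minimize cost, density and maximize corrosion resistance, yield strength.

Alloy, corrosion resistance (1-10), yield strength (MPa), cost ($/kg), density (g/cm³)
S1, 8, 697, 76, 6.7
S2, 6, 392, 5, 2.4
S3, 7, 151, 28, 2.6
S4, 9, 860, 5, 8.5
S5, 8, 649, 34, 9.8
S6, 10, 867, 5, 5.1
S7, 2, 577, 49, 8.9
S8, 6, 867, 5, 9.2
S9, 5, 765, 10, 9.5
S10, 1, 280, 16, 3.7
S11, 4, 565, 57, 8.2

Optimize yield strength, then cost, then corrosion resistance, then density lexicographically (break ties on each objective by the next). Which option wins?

First maximize yield strength: best is 867, kept {S6, S8}.
Then minimize cost: best is 5, kept {S6, S8}.
Then maximize corrosion resistance: best is 10, kept {S6}.

S6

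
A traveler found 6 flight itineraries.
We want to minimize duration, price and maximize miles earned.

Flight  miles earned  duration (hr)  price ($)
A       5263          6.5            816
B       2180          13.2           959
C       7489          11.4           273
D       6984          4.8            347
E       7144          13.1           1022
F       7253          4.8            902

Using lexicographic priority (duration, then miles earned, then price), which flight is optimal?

First minimize duration: best is 4.8, kept {D, F}.
Then maximize miles earned: best is 7253, kept {F}.

F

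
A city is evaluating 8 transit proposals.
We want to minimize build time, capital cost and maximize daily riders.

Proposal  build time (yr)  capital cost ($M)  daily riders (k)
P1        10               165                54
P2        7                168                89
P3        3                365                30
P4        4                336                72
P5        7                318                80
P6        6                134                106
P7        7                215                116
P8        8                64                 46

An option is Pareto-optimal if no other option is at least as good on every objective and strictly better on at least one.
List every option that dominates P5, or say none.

P2: build time 7≤7, capital cost 168≤318, daily riders 89≥80 — dominates P5.
P6: build time 6≤7, capital cost 134≤318, daily riders 106≥80 — dominates P5.
P7: build time 7≤7, capital cost 215≤318, daily riders 116≥80 — dominates P5.
Others (P1, P3, P4, P8) are each worse than P5 on at least one objective.

P2, P6, P7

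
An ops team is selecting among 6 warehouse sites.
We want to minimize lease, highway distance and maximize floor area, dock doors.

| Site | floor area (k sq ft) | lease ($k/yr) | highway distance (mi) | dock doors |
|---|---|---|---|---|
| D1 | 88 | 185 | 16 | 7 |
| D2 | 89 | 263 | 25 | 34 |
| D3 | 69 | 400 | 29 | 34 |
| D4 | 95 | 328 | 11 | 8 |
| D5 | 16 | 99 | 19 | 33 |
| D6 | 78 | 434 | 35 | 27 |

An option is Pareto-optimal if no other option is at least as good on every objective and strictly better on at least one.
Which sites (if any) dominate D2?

D1: worse on floor area (88 vs 89).
D3: worse on floor area (69 vs 89).
D4: worse on lease (328 vs 263).
D5: worse on floor area (16 vs 89).
D6: worse on floor area (78 vs 89).
No option dominates D2.

none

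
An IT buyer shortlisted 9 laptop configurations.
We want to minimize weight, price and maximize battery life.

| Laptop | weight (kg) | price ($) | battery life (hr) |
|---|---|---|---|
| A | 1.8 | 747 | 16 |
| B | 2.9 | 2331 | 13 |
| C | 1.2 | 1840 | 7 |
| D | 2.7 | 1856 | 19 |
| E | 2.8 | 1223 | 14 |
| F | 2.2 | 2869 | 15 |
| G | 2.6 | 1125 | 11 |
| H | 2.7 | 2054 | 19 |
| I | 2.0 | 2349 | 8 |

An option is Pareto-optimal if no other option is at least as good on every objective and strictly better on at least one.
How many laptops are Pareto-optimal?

A: not dominated (best price).
B: dominated by A (weight 1.8≤2.9, price 747≤2331, battery life 16≥13).
C: not dominated (best weight).
D: not dominated.
E: dominated by A (weight 1.8≤2.8, price 747≤1223, battery life 16≥14).
F: dominated by A (weight 1.8≤2.2, price 747≤2869, battery life 16≥15).
G: dominated by A (weight 1.8≤2.6, price 747≤1125, battery life 16≥11).
H: dominated by D (weight 2.7≤2.7, price 1856≤2054, battery life 19≥19).
I: dominated by A (weight 1.8≤2.0, price 747≤2349, battery life 16≥8).
Pareto-optimal: A, C, D → 3.

3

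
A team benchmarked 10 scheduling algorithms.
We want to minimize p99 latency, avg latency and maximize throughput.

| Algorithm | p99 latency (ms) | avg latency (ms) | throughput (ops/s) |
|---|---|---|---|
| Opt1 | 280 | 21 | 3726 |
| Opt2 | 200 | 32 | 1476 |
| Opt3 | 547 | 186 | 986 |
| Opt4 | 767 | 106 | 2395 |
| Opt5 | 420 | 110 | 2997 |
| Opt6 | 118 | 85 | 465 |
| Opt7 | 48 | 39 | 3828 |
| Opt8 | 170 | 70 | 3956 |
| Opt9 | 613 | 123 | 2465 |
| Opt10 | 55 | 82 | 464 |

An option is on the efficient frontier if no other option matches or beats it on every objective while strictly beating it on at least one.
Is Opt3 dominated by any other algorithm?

Opt1 vs Opt3: p99 latency 280≤547, avg latency 21≤186, throughput 3726≥986 — Opt1 is at least as good on every objective and strictly better on at least one, so Opt1 dominates Opt3.

Yes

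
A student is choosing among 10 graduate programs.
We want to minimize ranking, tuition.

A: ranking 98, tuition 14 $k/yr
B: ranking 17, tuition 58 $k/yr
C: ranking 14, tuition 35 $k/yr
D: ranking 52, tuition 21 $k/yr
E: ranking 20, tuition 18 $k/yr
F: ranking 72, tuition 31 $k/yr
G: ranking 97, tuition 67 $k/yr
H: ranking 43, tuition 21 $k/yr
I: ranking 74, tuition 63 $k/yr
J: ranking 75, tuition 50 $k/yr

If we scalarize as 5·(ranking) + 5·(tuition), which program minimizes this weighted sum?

E

A: 5·98 + 5·14 = 560
B: 5·17 + 5·58 = 375
C: 5·14 + 5·35 = 245
D: 5·52 + 5·21 = 365
E: 5·20 + 5·18 = 190
F: 5·72 + 5·31 = 515
G: 5·97 + 5·67 = 820
H: 5·43 + 5·21 = 320
I: 5·74 + 5·63 = 685
J: 5·75 + 5·50 = 625
Lowest: E at 190.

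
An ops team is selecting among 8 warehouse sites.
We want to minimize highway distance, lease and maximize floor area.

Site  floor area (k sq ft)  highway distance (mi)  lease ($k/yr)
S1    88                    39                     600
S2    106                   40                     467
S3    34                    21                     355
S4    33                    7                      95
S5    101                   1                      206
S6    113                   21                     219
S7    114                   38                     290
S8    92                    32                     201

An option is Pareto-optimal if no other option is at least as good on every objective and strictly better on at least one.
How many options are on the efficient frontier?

5

S1: dominated by S5 (floor area 101≥88, highway distance 1≤39, lease 206≤600).
S2: dominated by S6 (floor area 113≥106, highway distance 21≤40, lease 219≤467).
S3: dominated by S5 (floor area 101≥34, highway distance 1≤21, lease 206≤355).
S4: not dominated (best lease).
S5: not dominated (best highway distance).
S6: not dominated.
S7: not dominated (best floor area).
S8: not dominated.
Pareto-optimal: S4, S5, S6, S7, S8 → 5.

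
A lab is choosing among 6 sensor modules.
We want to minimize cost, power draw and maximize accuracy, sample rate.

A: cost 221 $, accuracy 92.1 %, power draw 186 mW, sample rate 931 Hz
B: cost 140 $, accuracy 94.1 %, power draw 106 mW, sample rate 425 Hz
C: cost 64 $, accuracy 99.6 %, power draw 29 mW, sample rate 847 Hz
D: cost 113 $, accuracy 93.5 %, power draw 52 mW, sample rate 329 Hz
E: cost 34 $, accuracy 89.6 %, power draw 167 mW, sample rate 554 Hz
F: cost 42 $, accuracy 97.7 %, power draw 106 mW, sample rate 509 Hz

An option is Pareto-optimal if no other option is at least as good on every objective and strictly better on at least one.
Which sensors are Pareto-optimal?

A, C, E, F

A: not dominated (best sample rate).
B: dominated by C (cost 64≤140, accuracy 99.6≥94.1, power draw 29≤106, sample rate 847≥425).
C: not dominated (best accuracy).
D: dominated by C (cost 64≤113, accuracy 99.6≥93.5, power draw 29≤52, sample rate 847≥329).
E: not dominated (best cost).
F: not dominated.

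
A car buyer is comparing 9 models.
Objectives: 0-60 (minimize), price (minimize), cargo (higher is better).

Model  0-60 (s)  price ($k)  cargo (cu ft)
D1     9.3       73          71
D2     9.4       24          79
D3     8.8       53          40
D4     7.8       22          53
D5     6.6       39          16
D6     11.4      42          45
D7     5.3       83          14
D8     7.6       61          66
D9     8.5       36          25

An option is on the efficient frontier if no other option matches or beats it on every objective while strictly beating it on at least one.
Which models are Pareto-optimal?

D1, D2, D4, D5, D7, D8

D1: not dominated.
D2: not dominated (best cargo).
D3: dominated by D4 (0-60 7.8≤8.8, price 22≤53, cargo 53≥40).
D4: not dominated (best price).
D5: not dominated.
D6: dominated by D2 (0-60 9.4≤11.4, price 24≤42, cargo 79≥45).
D7: not dominated (best 0-60).
D8: not dominated.
D9: dominated by D4 (0-60 7.8≤8.5, price 22≤36, cargo 53≥25).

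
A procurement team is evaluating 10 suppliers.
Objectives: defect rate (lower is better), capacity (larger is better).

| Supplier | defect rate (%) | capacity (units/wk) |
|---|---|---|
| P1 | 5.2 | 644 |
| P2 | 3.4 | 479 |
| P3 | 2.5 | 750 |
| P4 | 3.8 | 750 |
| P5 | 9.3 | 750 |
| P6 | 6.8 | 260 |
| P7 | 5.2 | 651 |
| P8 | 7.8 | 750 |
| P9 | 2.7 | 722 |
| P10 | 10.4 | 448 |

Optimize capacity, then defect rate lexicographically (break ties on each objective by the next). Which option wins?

First maximize capacity: best is 750, kept {P3, P4, P5, P8}.
Then minimize defect rate: best is 2.5, kept {P3}.

P3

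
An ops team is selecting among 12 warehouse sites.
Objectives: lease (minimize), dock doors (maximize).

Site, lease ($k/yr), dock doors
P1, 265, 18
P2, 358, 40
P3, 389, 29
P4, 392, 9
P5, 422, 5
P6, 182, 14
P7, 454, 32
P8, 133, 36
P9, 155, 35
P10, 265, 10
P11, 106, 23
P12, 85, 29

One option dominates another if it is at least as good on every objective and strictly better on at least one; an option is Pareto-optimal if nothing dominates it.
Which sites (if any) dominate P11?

P12: lease 85≤106, dock doors 29≥23 — dominates P11.
Others (P1, P2, P3, P4, P5, P6, P7, P8, P9, P10) are each worse than P11 on at least one objective.

P12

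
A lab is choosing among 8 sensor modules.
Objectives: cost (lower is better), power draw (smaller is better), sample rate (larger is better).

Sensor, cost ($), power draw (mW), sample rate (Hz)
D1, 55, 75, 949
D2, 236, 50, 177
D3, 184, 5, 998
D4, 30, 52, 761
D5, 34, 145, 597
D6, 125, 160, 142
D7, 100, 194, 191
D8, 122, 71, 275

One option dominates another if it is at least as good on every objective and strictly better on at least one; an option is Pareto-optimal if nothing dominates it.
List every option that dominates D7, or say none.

D1, D4, D5

D1: cost 55≤100, power draw 75≤194, sample rate 949≥191 — dominates D7.
D4: cost 30≤100, power draw 52≤194, sample rate 761≥191 — dominates D7.
D5: cost 34≤100, power draw 145≤194, sample rate 597≥191 — dominates D7.
Others (D2, D3, D6, D8) are each worse than D7 on at least one objective.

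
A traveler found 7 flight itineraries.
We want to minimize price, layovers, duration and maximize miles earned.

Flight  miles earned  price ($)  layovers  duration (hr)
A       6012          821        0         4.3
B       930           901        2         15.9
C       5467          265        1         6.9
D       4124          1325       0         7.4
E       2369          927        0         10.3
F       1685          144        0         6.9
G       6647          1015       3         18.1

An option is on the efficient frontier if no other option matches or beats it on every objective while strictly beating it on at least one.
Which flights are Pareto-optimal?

A: not dominated (best duration).
B: dominated by A (miles earned 6012≥930, price 821≤901, layovers 0≤2, duration 4.3≤15.9).
C: not dominated.
D: dominated by A (miles earned 6012≥4124, price 821≤1325, layovers 0≤0, duration 4.3≤7.4).
E: dominated by A (miles earned 6012≥2369, price 821≤927, layovers 0≤0, duration 4.3≤10.3).
F: not dominated (best price).
G: not dominated (best miles earned).

A, C, F, G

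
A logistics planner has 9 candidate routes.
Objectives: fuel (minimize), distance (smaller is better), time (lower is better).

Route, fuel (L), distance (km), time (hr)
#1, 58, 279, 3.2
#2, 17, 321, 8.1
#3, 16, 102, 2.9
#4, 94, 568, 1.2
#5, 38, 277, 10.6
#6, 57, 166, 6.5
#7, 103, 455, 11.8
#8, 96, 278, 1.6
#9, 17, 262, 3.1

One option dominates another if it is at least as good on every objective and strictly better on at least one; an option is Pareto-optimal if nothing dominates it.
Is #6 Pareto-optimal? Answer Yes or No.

#3 vs #6: fuel 16≤57, distance 102≤166, time 2.9≤6.5 — #3 is at least as good on every objective and strictly better on at least one, so #3 dominates #6.

No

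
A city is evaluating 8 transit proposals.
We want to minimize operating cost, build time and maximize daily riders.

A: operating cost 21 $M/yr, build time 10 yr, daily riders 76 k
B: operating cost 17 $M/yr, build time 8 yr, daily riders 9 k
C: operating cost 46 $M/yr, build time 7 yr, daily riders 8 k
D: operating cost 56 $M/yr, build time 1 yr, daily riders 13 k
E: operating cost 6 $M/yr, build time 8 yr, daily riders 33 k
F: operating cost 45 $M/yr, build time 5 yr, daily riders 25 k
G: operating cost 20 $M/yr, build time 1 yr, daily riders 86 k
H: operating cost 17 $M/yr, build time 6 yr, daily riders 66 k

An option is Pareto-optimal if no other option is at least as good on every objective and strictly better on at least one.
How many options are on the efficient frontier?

3

A: dominated by G (operating cost 20≤21, build time 1≤10, daily riders 86≥76).
B: dominated by E (operating cost 6≤17, build time 8≤8, daily riders 33≥9).
C: dominated by F (operating cost 45≤46, build time 5≤7, daily riders 25≥8).
D: dominated by G (operating cost 20≤56, build time 1≤1, daily riders 86≥13).
E: not dominated (best operating cost).
F: dominated by G (operating cost 20≤45, build time 1≤5, daily riders 86≥25).
G: not dominated (best daily riders).
H: not dominated.
Pareto-optimal: E, G, H → 3.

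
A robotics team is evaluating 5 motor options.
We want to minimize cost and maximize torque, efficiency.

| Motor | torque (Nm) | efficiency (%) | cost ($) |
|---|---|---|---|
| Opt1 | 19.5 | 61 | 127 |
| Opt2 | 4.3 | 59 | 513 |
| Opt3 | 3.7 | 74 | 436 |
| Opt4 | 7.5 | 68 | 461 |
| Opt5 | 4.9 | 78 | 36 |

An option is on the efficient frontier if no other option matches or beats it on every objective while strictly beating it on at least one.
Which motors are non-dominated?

Opt1, Opt4, Opt5

Opt1: not dominated (best torque).
Opt2: dominated by Opt1 (torque 19.5≥4.3, efficiency 61≥59, cost 127≤513).
Opt3: dominated by Opt5 (torque 4.9≥3.7, efficiency 78≥74, cost 36≤436).
Opt4: not dominated.
Opt5: not dominated (best efficiency).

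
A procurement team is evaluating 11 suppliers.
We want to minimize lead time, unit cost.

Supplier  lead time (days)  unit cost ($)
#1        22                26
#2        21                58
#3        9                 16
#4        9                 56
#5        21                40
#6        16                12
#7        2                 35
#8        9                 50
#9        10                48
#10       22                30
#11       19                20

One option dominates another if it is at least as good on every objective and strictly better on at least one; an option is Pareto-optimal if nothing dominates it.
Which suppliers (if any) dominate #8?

#3, #7

#3: lead time 9≤9, unit cost 16≤50 — dominates #8.
#7: lead time 2≤9, unit cost 35≤50 — dominates #8.
Others (#1, #2, #4, #5, #6, #9, #10, #11) are each worse than #8 on at least one objective.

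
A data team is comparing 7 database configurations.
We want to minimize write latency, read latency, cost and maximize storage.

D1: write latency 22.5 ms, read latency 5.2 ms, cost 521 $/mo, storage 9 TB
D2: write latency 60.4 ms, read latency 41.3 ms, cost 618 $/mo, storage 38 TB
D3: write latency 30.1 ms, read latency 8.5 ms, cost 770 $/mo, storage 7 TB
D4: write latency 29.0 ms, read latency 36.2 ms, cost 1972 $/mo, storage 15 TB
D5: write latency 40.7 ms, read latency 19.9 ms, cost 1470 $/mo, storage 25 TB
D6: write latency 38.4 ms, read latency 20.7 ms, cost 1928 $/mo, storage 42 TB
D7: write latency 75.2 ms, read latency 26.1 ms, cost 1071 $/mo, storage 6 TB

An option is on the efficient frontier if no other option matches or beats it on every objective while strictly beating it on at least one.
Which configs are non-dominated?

D1, D2, D4, D5, D6

D1: not dominated (best write latency).
D2: not dominated.
D3: dominated by D1 (write latency 22.5≤30.1, read latency 5.2≤8.5, cost 521≤770, storage 9≥7).
D4: not dominated.
D5: not dominated.
D6: not dominated (best storage).
D7: dominated by D1 (write latency 22.5≤75.2, read latency 5.2≤26.1, cost 521≤1071, storage 9≥6).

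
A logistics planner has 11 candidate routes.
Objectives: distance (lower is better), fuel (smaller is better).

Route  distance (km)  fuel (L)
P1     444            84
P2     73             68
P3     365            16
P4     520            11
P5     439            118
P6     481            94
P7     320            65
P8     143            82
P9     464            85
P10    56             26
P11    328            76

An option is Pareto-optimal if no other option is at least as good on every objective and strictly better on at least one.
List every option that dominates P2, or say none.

P10: distance 56≤73, fuel 26≤68 — dominates P2.
Others (P1, P3, P4, P5, P6, P7, P8, P9, P11) are each worse than P2 on at least one objective.

P10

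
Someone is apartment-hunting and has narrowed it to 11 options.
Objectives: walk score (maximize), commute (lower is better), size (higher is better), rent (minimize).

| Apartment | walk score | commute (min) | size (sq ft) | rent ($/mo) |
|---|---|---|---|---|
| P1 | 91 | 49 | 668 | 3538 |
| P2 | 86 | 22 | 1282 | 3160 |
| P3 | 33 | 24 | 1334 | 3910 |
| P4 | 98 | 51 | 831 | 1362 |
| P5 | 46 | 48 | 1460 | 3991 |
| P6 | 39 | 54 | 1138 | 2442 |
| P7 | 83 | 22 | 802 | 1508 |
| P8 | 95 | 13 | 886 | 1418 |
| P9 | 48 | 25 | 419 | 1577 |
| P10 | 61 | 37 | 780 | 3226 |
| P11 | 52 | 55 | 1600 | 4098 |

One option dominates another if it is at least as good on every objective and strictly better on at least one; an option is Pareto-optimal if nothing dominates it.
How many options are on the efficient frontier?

7

P1: dominated by P8 (walk score 95≥91, commute 13≤49, size 886≥668, rent 1418≤3538).
P2: not dominated.
P3: not dominated.
P4: not dominated (best walk score).
P5: not dominated.
P6: not dominated.
P7: dominated by P8 (walk score 95≥83, commute 13≤22, size 886≥802, rent 1418≤1508).
P8: not dominated (best commute).
P9: dominated by P7 (walk score 83≥48, commute 22≤25, size 802≥419, rent 1508≤1577).
P10: dominated by P2 (walk score 86≥61, commute 22≤37, size 1282≥780, rent 3160≤3226).
P11: not dominated (best size).
Pareto-optimal: P2, P3, P4, P5, P6, P8, P11 → 7.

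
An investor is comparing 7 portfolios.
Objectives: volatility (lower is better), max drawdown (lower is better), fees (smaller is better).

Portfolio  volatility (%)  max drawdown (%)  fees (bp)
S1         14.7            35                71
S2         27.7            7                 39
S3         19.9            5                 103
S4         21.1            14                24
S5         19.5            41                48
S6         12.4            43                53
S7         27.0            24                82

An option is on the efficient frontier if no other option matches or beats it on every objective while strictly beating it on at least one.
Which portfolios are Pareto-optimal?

S1: not dominated.
S2: not dominated.
S3: not dominated (best max drawdown).
S4: not dominated (best fees).
S5: not dominated.
S6: not dominated (best volatility).
S7: dominated by S4 (volatility 21.1≤27.0, max drawdown 14≤24, fees 24≤82).

S1, S2, S3, S4, S5, S6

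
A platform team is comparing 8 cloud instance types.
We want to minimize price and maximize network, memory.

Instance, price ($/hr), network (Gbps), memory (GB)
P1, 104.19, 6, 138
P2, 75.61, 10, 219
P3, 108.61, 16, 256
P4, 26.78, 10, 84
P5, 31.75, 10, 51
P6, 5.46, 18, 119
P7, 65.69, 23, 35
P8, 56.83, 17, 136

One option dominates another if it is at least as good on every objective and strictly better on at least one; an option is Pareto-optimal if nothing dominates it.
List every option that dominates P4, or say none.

P6: price 5.46≤26.78, network 18≥10, memory 119≥84 — dominates P4.
Others (P1, P2, P3, P5, P7, P8) are each worse than P4 on at least one objective.

P6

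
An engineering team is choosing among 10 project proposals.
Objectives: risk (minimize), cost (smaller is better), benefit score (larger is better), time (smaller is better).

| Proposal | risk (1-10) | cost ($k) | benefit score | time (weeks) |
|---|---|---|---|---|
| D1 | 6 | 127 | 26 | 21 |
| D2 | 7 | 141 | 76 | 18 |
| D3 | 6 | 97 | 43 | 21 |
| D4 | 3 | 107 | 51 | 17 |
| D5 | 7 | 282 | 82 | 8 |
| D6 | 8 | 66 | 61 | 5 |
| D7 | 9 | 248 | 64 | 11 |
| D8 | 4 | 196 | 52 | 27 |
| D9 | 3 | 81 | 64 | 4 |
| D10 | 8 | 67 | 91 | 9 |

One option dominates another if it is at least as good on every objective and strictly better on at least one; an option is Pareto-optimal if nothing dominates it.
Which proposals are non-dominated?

D1: dominated by D3 (risk 6≤6, cost 97≤127, benefit score 43≥26, time 21≤21).
D2: not dominated.
D3: dominated by D9 (risk 3≤6, cost 81≤97, benefit score 64≥43, time 4≤21).
D4: dominated by D9 (risk 3≤3, cost 81≤107, benefit score 64≥51, time 4≤17).
D5: not dominated.
D6: not dominated (best cost).
D7: dominated by D9 (risk 3≤9, cost 81≤248, benefit score 64≥64, time 4≤11).
D8: dominated by D9 (risk 3≤4, cost 81≤196, benefit score 64≥52, time 4≤27).
D9: not dominated (best time).
D10: not dominated (best benefit score).

D2, D5, D6, D9, D10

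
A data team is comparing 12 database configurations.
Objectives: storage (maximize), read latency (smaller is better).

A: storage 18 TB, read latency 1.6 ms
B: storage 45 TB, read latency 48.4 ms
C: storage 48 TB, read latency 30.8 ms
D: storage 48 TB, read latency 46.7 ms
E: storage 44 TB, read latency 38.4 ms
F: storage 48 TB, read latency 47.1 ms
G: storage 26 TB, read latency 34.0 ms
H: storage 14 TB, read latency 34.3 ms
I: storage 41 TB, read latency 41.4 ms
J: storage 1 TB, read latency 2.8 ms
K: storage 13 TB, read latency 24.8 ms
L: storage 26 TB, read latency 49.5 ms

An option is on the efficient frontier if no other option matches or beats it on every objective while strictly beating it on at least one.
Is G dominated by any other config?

C vs G: storage 48≥26, read latency 30.8≤34.0 — C is at least as good on every objective and strictly better on at least one, so C dominates G.

Yes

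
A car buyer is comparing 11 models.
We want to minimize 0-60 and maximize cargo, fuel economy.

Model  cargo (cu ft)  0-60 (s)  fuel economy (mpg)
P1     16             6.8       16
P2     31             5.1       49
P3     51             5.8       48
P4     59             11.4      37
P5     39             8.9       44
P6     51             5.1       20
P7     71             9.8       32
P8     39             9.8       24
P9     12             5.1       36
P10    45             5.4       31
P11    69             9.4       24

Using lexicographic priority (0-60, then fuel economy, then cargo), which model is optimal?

P2

First minimize 0-60: best is 5.1, kept {P2, P6, P9}.
Then maximize fuel economy: best is 49, kept {P2}.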